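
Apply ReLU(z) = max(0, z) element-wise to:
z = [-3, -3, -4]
h = [0, 0, 0]

ReLU applied element-wise: max(0,-3)=0, max(0,-3)=0, max(0,-4)=0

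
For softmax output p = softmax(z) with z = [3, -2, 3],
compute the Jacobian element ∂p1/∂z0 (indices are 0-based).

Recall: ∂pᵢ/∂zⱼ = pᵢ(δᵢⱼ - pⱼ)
∂p1/∂z0 = -0.001673

p = softmax(z) = [0.4983, 0.003358, 0.4983]
p1 = 0.003358, p0 = 0.4983

∂p1/∂z0 = -p1 × p0 = -0.003358 × 0.4983 = -0.001673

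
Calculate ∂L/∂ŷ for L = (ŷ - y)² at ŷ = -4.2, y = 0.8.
∂L/∂ŷ = -10.0

∂L/∂ŷ = 2(ŷ - y) = 2(-4.2 - 0.8) = 2(-5.0) = -10.0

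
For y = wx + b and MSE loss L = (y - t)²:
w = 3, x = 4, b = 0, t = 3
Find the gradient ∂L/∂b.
∂L/∂b = 18

y = wx + b = (3)(4) + 0 = 12
∂L/∂y = 2(y - t) = 2(12 - 3) = 18
∂y/∂b = 1
∂L/∂b = ∂L/∂y · ∂y/∂b = 18 × 1 = 18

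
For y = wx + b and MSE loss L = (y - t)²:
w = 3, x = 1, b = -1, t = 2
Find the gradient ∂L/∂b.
∂L/∂b = 0

y = wx + b = (3)(1) + -1 = 2
∂L/∂y = 2(y - t) = 2(2 - 2) = 0
∂y/∂b = 1
∂L/∂b = ∂L/∂y · ∂y/∂b = 0 × 1 = 0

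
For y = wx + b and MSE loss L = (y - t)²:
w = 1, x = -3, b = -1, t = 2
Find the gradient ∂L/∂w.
∂L/∂w = 36

y = wx + b = (1)(-3) + -1 = -4
∂L/∂y = 2(y - t) = 2(-4 - 2) = -12
∂y/∂w = x = -3
∂L/∂w = ∂L/∂y · ∂y/∂w = -12 × -3 = 36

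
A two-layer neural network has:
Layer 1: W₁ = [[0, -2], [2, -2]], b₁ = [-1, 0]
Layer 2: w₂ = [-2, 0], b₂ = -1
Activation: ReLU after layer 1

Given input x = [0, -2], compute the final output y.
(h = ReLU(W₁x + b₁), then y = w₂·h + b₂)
y = -7

Layer 1 pre-activation: z₁ = [3, 4]
After ReLU: h = [3, 4]
Layer 2 output: y = -2×3 + 0×4 + -1 = -7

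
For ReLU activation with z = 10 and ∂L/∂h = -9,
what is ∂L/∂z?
∂L/∂z = -9

h = ReLU(10) = 10
Since z > 0: ∂h/∂z = 1
∂L/∂z = ∂L/∂h · ∂h/∂z = -9 × 1 = -9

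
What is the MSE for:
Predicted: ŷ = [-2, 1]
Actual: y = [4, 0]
MSE = 18.5

MSE = (1/2)((-2-4)² + (1-0)²) = (1/2)(36 + 1) = 18.5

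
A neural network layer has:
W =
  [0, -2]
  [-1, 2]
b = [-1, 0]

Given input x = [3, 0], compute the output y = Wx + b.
y = [-1, -3]

Wx = [0×3 + -2×0, -1×3 + 2×0]
   = [0, -3]
y = Wx + b = [0 + -1, -3 + 0] = [-1, -3]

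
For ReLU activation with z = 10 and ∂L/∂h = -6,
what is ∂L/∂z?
∂L/∂z = -6

h = ReLU(10) = 10
Since z > 0: ∂h/∂z = 1
∂L/∂z = ∂L/∂h · ∂h/∂z = -6 × 1 = -6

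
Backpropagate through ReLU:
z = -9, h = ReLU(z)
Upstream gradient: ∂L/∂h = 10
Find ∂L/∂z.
∂L/∂z = 0

h = ReLU(-9) = 0
Since z < 0: ∂h/∂z = 0
∂L/∂z = ∂L/∂h · ∂h/∂z = 10 × 0 = 0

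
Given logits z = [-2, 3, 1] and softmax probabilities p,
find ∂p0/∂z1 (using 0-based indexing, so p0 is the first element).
∂p0/∂z1 = -0.005166

p = softmax(z) = [0.0059, 0.8756, 0.1185]
p0 = 0.0059, p1 = 0.8756

∂p0/∂z1 = -p0 × p1 = -0.0059 × 0.8756 = -0.005166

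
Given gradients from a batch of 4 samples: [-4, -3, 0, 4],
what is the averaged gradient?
Average gradient = -0.75

Average = (1/4)(-4 + -3 + 0 + 4) = -3/4 = -0.75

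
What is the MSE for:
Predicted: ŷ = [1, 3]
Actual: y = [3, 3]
MSE = 2

MSE = (1/2)((1-3)² + (3-3)²) = (1/2)(4 + 0) = 2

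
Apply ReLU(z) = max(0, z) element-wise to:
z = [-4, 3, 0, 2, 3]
h = [0, 3, 0, 2, 3]

ReLU applied element-wise: max(0,-4)=0, max(0,3)=3, max(0,0)=0, max(0,2)=2, max(0,3)=3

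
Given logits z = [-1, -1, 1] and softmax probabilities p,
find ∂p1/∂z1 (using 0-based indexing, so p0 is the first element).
∂p1/∂z1 = 0.09516

p = softmax(z) = [0.1065, 0.1065, 0.787]
p1 = 0.1065

∂p1/∂z1 = p1(1 - p1) = 0.1065 × (1 - 0.1065) = 0.09516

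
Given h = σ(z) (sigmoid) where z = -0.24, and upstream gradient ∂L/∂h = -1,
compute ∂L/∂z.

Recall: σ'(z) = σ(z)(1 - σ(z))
∂L/∂z = -0.2464

σ(-0.24) = 0.4403
σ'(-0.24) = σ(-0.24)(1 - σ(-0.24)) = 0.4403 × 0.5597 = 0.2464
∂L/∂z = ∂L/∂h · σ'(z) = -1 × 0.2464 = -0.2464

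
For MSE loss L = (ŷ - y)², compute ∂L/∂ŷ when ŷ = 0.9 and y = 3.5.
∂L/∂ŷ = -5.2

∂L/∂ŷ = 2(ŷ - y) = 2(0.9 - 3.5) = 2(-2.6) = -5.2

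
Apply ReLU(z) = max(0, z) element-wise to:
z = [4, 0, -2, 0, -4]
h = [4, 0, 0, 0, 0]

ReLU applied element-wise: max(0,4)=4, max(0,0)=0, max(0,-2)=0, max(0,0)=0, max(0,-4)=0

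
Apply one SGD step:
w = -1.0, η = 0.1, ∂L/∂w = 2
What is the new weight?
w_new = -1.2

w_new = w - η·∂L/∂w = -1.0 - 0.1×(2) = -1.0 - (0.2) = -1.2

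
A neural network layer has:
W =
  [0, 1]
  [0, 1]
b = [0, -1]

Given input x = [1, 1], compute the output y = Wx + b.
y = [1, 0]

Wx = [0×1 + 1×1, 0×1 + 1×1]
   = [1, 1]
y = Wx + b = [1 + 0, 1 + -1] = [1, 0]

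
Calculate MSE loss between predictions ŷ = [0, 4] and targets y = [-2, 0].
MSE = 10

MSE = (1/2)((0--2)² + (4-0)²) = (1/2)(4 + 16) = 10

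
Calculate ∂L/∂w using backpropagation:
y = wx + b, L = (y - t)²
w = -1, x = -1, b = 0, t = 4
∂L/∂w = 6

y = wx + b = (-1)(-1) + 0 = 1
∂L/∂y = 2(y - t) = 2(1 - 4) = -6
∂y/∂w = x = -1
∂L/∂w = ∂L/∂y · ∂y/∂w = -6 × -1 = 6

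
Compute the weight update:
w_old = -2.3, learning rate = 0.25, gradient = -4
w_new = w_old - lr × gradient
w_new = -1.3

w_new = w - η·∂L/∂w = -2.3 - 0.25×(-4) = -2.3 - (-1) = -1.3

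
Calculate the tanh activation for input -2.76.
-0.992

tanh(-2.76) = (e^(-2.76) - e^(2.76))/(e^(-2.76) + e^(2.76)) = -0.992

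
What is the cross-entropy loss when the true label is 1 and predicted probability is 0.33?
L = 1.109

L = -1·log(0.33) - 0·log(0.67) = -log(0.33) = 1.109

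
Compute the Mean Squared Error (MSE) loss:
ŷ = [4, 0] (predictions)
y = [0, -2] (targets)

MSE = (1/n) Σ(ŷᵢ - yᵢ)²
MSE = 10

MSE = (1/2)((4-0)² + (0--2)²) = (1/2)(16 + 4) = 10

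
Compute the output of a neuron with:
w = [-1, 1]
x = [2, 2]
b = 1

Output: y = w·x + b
y = 1

y = (-1)(2) + (1)(2) + 1 = 1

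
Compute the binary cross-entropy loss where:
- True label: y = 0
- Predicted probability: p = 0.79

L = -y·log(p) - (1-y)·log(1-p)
L = 1.561

L = -0·log(0.79) - 1·log(0.21) = -log(0.21) = 1.561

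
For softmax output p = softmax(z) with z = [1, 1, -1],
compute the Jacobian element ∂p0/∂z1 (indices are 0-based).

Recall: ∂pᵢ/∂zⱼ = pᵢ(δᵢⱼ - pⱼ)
∂p0/∂z1 = -0.2193

p = softmax(z) = [0.4683, 0.4683, 0.06338]
p0 = 0.4683, p1 = 0.4683

∂p0/∂z1 = -p0 × p1 = -0.4683 × 0.4683 = -0.2193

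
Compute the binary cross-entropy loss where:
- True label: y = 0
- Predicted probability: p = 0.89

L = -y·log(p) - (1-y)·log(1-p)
L = 2.207

L = -0·log(0.89) - 1·log(0.11) = -log(0.11) = 2.207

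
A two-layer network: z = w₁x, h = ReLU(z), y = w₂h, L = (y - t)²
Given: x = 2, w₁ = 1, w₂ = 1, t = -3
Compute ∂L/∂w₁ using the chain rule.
∂L/∂w₁ = 20

Forward pass:
z = w₁x = 1×2 = 2
h = ReLU(2) = 2
y = w₂h = 1×2 = 2

Backward pass:
∂L/∂y = 2(y - t) = 2(2 - -3) = 10
∂y/∂h = w₂ = 1
∂h/∂z = 1 (ReLU derivative)
∂z/∂w₁ = x = 2

∂L/∂w₁ = 10 × 1 × 1 × 2 = 20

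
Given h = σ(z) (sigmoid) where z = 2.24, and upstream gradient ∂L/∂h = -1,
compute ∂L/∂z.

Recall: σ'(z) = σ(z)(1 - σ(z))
∂L/∂z = -0.08696

σ(2.24) = 0.9038
σ'(2.24) = σ(2.24)(1 - σ(2.24)) = 0.9038 × 0.09622 = 0.08696
∂L/∂z = ∂L/∂h · σ'(z) = -1 × 0.08696 = -0.08696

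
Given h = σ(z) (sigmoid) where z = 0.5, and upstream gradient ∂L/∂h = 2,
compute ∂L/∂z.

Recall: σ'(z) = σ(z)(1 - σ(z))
∂L/∂z = 0.47

σ(0.5) = 0.6225
σ'(0.5) = σ(0.5)(1 - σ(0.5)) = 0.6225 × 0.3775 = 0.235
∂L/∂z = ∂L/∂h · σ'(z) = 2 × 0.235 = 0.47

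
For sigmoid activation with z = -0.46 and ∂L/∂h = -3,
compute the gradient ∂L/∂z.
∂L/∂z = -0.7117

σ(-0.46) = 0.387
σ'(-0.46) = σ(-0.46)(1 - σ(-0.46)) = 0.387 × 0.613 = 0.2372
∂L/∂z = ∂L/∂h · σ'(z) = -3 × 0.2372 = -0.7117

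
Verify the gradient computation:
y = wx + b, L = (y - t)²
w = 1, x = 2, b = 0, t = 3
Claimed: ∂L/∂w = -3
Incorrect

y = (1)(2) + 0 = 2
∂L/∂y = 2(y - t) = 2(2 - 3) = -2
∂y/∂w = x = 2
∂L/∂w = -2 × 2 = -4

Claimed value: -3
Incorrect: The correct gradient is -4.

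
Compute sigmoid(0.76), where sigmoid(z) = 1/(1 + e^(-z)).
0.6814

sigmoid(0.76) = 1/(1 + e^(-0.76)) = 1/(1 + 0.4677) = 0.6814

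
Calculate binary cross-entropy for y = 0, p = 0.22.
L = 0.2485

L = -0·log(0.22) - 1·log(0.78) = -log(0.78) = 0.2485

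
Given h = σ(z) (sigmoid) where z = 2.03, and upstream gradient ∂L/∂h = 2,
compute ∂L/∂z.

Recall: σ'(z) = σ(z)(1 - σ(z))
∂L/∂z = 0.2052

σ(2.03) = 0.8839
σ'(2.03) = σ(2.03)(1 - σ(2.03)) = 0.8839 × 0.1161 = 0.1026
∂L/∂z = ∂L/∂h · σ'(z) = 2 × 0.1026 = 0.2052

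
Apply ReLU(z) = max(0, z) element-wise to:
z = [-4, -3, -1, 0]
h = [0, 0, 0, 0]

ReLU applied element-wise: max(0,-4)=0, max(0,-3)=0, max(0,-1)=0, max(0,0)=0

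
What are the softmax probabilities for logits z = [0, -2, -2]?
p = [0.787, 0.1065, 0.1065]

exp(z) = [1, 0.1353, 0.1353]
Sum = 1.271
p = [0.787, 0.1065, 0.1065]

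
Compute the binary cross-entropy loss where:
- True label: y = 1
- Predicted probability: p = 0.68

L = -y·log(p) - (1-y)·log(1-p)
L = 0.3857

L = -1·log(0.68) - 0·log(0.32) = -log(0.68) = 0.3857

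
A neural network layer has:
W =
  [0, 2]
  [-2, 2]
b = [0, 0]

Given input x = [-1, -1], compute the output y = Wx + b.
y = [-2, 0]

Wx = [0×-1 + 2×-1, -2×-1 + 2×-1]
   = [-2, 0]
y = Wx + b = [-2 + 0, 0 + 0] = [-2, 0]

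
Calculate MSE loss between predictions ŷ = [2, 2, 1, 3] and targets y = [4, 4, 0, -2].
MSE = 8.5

MSE = (1/4)((2-4)² + (2-4)² + (1-0)² + (3--2)²) = (1/4)(4 + 4 + 1 + 25) = 8.5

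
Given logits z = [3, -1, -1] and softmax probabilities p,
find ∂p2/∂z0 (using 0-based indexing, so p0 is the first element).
∂p2/∂z0 = -0.01704

p = softmax(z) = [0.9647, 0.01767, 0.01767]
p2 = 0.01767, p0 = 0.9647

∂p2/∂z0 = -p2 × p0 = -0.01767 × 0.9647 = -0.01704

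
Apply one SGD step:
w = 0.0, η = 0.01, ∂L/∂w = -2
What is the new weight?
w_new = 0.02

w_new = w - η·∂L/∂w = 0.0 - 0.01×(-2) = 0.0 - (-0.02) = 0.02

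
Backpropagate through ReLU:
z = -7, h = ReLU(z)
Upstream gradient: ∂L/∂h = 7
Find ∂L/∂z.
∂L/∂z = 0

h = ReLU(-7) = 0
Since z < 0: ∂h/∂z = 0
∂L/∂z = ∂L/∂h · ∂h/∂z = 7 × 0 = 0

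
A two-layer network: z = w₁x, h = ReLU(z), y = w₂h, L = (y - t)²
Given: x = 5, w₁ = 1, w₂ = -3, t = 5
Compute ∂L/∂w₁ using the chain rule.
∂L/∂w₁ = 600

Forward pass:
z = w₁x = 1×5 = 5
h = ReLU(5) = 5
y = w₂h = -3×5 = -15

Backward pass:
∂L/∂y = 2(y - t) = 2(-15 - 5) = -40
∂y/∂h = w₂ = -3
∂h/∂z = 1 (ReLU derivative)
∂z/∂w₁ = x = 5

∂L/∂w₁ = -40 × -3 × 1 × 5 = 600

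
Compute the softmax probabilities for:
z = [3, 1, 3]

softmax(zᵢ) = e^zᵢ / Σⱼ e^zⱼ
p = [0.4683, 0.0634, 0.4683]

exp(z) = [20.09, 2.718, 20.09]
Sum = 42.89
p = [0.4683, 0.0634, 0.4683]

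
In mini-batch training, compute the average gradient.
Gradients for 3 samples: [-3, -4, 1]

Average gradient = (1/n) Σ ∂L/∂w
Average gradient = -2

Average = (1/3)(-3 + -4 + 1) = -6/3 = -2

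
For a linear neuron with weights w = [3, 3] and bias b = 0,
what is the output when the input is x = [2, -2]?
y = 0

y = (3)(2) + (3)(-2) + 0 = 0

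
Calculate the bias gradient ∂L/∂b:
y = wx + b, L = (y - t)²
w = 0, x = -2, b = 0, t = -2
∂L/∂b = 4

y = wx + b = (0)(-2) + 0 = 0
∂L/∂y = 2(y - t) = 2(0 - -2) = 4
∂y/∂b = 1
∂L/∂b = ∂L/∂y · ∂y/∂b = 4 × 1 = 4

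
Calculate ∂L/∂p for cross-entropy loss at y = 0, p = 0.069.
∂L/∂p = 1.074

∂L/∂p = -y/p + (1-y)/(1-p) = 0 + 1/0.931 = 1.074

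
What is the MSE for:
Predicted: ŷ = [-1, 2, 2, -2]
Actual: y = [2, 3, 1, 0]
MSE = 3.75

MSE = (1/4)((-1-2)² + (2-3)² + (2-1)² + (-2-0)²) = (1/4)(9 + 1 + 1 + 4) = 3.75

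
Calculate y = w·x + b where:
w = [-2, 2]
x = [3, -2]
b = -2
y = -12

y = (-2)(3) + (2)(-2) + -2 = -12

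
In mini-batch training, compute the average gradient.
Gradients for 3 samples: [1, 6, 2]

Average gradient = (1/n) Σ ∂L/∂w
Average gradient = 3

Average = (1/3)(1 + 6 + 2) = 9/3 = 3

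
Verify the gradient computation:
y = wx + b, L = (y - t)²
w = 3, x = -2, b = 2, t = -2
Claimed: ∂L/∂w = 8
Correct

y = (3)(-2) + 2 = -4
∂L/∂y = 2(y - t) = 2(-4 - -2) = -4
∂y/∂w = x = -2
∂L/∂w = -4 × -2 = 8

Claimed value: 8
Correct: The correct gradient is 8.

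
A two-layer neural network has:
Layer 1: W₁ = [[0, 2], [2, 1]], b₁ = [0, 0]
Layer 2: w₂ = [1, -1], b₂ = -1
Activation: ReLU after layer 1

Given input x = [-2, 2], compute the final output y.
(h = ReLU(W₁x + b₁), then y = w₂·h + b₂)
y = 3

Layer 1 pre-activation: z₁ = [4, -2]
After ReLU: h = [4, 0]
Layer 2 output: y = 1×4 + -1×0 + -1 = 3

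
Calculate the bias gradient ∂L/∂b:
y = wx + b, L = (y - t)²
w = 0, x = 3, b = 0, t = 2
∂L/∂b = -4

y = wx + b = (0)(3) + 0 = 0
∂L/∂y = 2(y - t) = 2(0 - 2) = -4
∂y/∂b = 1
∂L/∂b = ∂L/∂y · ∂y/∂b = -4 × 1 = -4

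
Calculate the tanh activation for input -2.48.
-0.9861

tanh(-2.48) = (e^(-2.48) - e^(2.48))/(e^(-2.48) + e^(2.48)) = -0.9861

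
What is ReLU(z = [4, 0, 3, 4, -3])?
h = [4, 0, 3, 4, 0]

ReLU applied element-wise: max(0,4)=4, max(0,0)=0, max(0,3)=3, max(0,4)=4, max(0,-3)=0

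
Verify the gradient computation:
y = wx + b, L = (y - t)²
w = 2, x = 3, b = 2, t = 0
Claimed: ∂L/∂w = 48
Correct

y = (2)(3) + 2 = 8
∂L/∂y = 2(y - t) = 2(8 - 0) = 16
∂y/∂w = x = 3
∂L/∂w = 16 × 3 = 48

Claimed value: 48
Correct: The correct gradient is 48.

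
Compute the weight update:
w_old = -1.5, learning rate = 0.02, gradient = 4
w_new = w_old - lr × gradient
w_new = -1.58

w_new = w - η·∂L/∂w = -1.5 - 0.02×(4) = -1.5 - (0.08) = -1.58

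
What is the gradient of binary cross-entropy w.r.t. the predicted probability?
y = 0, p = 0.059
∂L/∂p = 1.063

∂L/∂p = -y/p + (1-y)/(1-p) = 0 + 1/0.941 = 1.063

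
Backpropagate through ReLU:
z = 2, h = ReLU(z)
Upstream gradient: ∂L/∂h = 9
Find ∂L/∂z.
∂L/∂z = 9

h = ReLU(2) = 2
Since z > 0: ∂h/∂z = 1
∂L/∂z = ∂L/∂h · ∂h/∂z = 9 × 1 = 9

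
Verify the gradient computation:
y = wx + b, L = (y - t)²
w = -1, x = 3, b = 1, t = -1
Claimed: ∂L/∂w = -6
Correct

y = (-1)(3) + 1 = -2
∂L/∂y = 2(y - t) = 2(-2 - -1) = -2
∂y/∂w = x = 3
∂L/∂w = -2 × 3 = -6

Claimed value: -6
Correct: The correct gradient is -6.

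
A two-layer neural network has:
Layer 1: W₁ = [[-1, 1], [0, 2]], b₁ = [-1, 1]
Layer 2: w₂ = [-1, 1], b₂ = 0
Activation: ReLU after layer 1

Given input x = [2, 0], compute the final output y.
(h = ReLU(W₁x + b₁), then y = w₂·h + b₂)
y = 1

Layer 1 pre-activation: z₁ = [-3, 1]
After ReLU: h = [0, 1]
Layer 2 output: y = -1×0 + 1×1 + 0 = 1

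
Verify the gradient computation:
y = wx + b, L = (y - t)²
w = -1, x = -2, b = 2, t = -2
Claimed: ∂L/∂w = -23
Incorrect

y = (-1)(-2) + 2 = 4
∂L/∂y = 2(y - t) = 2(4 - -2) = 12
∂y/∂w = x = -2
∂L/∂w = 12 × -2 = -24

Claimed value: -23
Incorrect: The correct gradient is -24.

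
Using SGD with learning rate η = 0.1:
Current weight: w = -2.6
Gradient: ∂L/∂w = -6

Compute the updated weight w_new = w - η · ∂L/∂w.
w_new = -2

w_new = w - η·∂L/∂w = -2.6 - 0.1×(-6) = -2.6 - (-0.6) = -2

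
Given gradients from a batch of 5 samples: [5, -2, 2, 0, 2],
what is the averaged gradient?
Average gradient = 1.4

Average = (1/5)(5 + -2 + 2 + 0 + 2) = 7/5 = 1.4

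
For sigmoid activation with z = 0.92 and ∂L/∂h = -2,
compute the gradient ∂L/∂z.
∂L/∂z = -0.4075

σ(0.92) = 0.715
σ'(0.92) = σ(0.92)(1 - σ(0.92)) = 0.715 × 0.285 = 0.2038
∂L/∂z = ∂L/∂h · σ'(z) = -2 × 0.2038 = -0.4075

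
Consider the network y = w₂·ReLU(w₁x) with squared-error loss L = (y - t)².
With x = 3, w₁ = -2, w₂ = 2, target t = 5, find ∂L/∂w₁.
∂L/∂w₁ = 0

Forward pass:
z = w₁x = -2×3 = -6
h = ReLU(-6) = 0
y = w₂h = 2×0 = 0

Backward pass:
∂L/∂y = 2(y - t) = 2(0 - 5) = -10
∂y/∂h = w₂ = 2
∂h/∂z = 0 (ReLU derivative)
∂z/∂w₁ = x = 3

∂L/∂w₁ = -10 × 2 × 0 × 3 = 0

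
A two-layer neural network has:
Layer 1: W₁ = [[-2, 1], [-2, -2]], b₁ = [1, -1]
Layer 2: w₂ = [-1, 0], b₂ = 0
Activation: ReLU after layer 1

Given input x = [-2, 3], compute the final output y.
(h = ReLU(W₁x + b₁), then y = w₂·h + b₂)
y = -8

Layer 1 pre-activation: z₁ = [8, -3]
After ReLU: h = [8, 0]
Layer 2 output: y = -1×8 + 0×0 + 0 = -8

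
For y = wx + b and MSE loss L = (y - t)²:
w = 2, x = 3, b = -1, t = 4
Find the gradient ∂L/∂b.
∂L/∂b = 2

y = wx + b = (2)(3) + -1 = 5
∂L/∂y = 2(y - t) = 2(5 - 4) = 2
∂y/∂b = 1
∂L/∂b = ∂L/∂y · ∂y/∂b = 2 × 1 = 2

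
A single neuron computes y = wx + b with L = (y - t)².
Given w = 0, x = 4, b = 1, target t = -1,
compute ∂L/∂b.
∂L/∂b = 4

y = wx + b = (0)(4) + 1 = 1
∂L/∂y = 2(y - t) = 2(1 - -1) = 4
∂y/∂b = 1
∂L/∂b = ∂L/∂y · ∂y/∂b = 4 × 1 = 4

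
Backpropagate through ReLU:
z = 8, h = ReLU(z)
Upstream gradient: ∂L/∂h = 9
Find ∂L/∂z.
∂L/∂z = 9

h = ReLU(8) = 8
Since z > 0: ∂h/∂z = 1
∂L/∂z = ∂L/∂h · ∂h/∂z = 9 × 1 = 9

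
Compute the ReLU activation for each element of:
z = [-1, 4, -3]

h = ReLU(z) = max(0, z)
h = [0, 4, 0]

ReLU applied element-wise: max(0,-1)=0, max(0,4)=4, max(0,-3)=0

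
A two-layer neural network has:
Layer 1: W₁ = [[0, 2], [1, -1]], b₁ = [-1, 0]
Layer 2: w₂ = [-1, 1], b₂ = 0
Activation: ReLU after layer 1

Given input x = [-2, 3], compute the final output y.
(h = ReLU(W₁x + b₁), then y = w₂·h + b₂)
y = -5

Layer 1 pre-activation: z₁ = [5, -5]
After ReLU: h = [5, 0]
Layer 2 output: y = -1×5 + 1×0 + 0 = -5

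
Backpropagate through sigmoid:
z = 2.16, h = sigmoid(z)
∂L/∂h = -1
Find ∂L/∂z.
∂L/∂z = -0.09271

σ(2.16) = 0.8966
σ'(2.16) = σ(2.16)(1 - σ(2.16)) = 0.8966 × 0.1034 = 0.09271
∂L/∂z = ∂L/∂h · σ'(z) = -1 × 0.09271 = -0.09271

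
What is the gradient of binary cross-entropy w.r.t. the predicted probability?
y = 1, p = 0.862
∂L/∂p = -1.16

∂L/∂p = -y/p + (1-y)/(1-p) = -1/0.862 + 0 = -1.16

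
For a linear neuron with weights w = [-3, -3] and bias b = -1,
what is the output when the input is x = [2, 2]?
y = -13

y = (-3)(2) + (-3)(2) + -1 = -13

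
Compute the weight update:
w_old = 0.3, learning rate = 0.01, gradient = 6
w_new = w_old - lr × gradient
w_new = 0.24

w_new = w - η·∂L/∂w = 0.3 - 0.01×(6) = 0.3 - (0.06) = 0.24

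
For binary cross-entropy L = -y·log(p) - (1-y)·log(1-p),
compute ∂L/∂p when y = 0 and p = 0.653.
∂L/∂p = 2.882

∂L/∂p = -y/p + (1-y)/(1-p) = 0 + 1/0.347 = 2.882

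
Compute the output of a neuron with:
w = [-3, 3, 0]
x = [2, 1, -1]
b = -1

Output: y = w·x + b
y = -4

y = (-3)(2) + (3)(1) + (0)(-1) + -1 = -4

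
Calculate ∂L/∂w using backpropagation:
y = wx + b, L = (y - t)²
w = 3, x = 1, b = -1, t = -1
∂L/∂w = 6

y = wx + b = (3)(1) + -1 = 2
∂L/∂y = 2(y - t) = 2(2 - -1) = 6
∂y/∂w = x = 1
∂L/∂w = ∂L/∂y · ∂y/∂w = 6 × 1 = 6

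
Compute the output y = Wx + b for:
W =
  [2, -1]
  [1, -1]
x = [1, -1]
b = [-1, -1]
y = [2, 1]

Wx = [2×1 + -1×-1, 1×1 + -1×-1]
   = [3, 2]
y = Wx + b = [3 + -1, 2 + -1] = [2, 1]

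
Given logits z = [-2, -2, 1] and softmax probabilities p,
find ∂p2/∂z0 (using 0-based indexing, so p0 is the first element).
∂p2/∂z0 = -0.04118

p = softmax(z) = [0.04528, 0.04528, 0.9094]
p2 = 0.9094, p0 = 0.04528

∂p2/∂z0 = -p2 × p0 = -0.9094 × 0.04528 = -0.04118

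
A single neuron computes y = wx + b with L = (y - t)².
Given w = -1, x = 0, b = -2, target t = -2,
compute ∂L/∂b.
∂L/∂b = 0

y = wx + b = (-1)(0) + -2 = -2
∂L/∂y = 2(y - t) = 2(-2 - -2) = 0
∂y/∂b = 1
∂L/∂b = ∂L/∂y · ∂y/∂b = 0 × 1 = 0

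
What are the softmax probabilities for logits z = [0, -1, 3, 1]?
p = [0.0414, 0.0152, 0.831, 0.1125]

exp(z) = [1, 0.3679, 20.09, 2.718]
Sum = 24.17
p = [0.0414, 0.0152, 0.831, 0.1125]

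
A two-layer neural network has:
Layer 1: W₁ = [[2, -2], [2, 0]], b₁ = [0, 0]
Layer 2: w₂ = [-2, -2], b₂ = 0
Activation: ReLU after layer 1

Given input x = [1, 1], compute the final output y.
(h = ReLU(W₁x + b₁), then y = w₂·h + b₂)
y = -4

Layer 1 pre-activation: z₁ = [0, 2]
After ReLU: h = [0, 2]
Layer 2 output: y = -2×0 + -2×2 + 0 = -4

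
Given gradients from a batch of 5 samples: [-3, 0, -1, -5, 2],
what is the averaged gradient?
Average gradient = -1.4

Average = (1/5)(-3 + 0 + -1 + -5 + 2) = -7/5 = -1.4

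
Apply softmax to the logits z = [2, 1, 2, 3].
p = [0.1966, 0.0723, 0.1966, 0.5344]

exp(z) = [7.389, 2.718, 7.389, 20.09]
Sum = 37.58
p = [0.1966, 0.0723, 0.1966, 0.5344]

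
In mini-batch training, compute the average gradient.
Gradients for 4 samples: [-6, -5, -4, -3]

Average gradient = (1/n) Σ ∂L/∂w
Average gradient = -4.5

Average = (1/4)(-6 + -5 + -4 + -3) = -18/4 = -4.5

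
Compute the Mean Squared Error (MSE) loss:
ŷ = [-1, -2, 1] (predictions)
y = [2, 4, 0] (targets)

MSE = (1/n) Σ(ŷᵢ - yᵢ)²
MSE = 15.33

MSE = (1/3)((-1-2)² + (-2-4)² + (1-0)²) = (1/3)(9 + 36 + 1) = 15.33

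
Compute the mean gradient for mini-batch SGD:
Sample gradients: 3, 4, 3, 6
Average gradient = 4

Average = (1/4)(3 + 4 + 3 + 6) = 16/4 = 4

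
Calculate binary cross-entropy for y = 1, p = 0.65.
L = 0.4308

L = -1·log(0.65) - 0·log(0.35) = -log(0.65) = 0.4308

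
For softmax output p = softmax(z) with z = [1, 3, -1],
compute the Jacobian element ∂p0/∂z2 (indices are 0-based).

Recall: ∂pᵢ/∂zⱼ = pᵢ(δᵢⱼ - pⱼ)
∂p0/∂z2 = -0.001862

p = softmax(z) = [0.1173, 0.8668, 0.01588]
p0 = 0.1173, p2 = 0.01588

∂p0/∂z2 = -p0 × p2 = -0.1173 × 0.01588 = -0.001862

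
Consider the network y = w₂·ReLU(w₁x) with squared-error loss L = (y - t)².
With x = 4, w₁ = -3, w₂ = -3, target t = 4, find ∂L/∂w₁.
∂L/∂w₁ = 0

Forward pass:
z = w₁x = -3×4 = -12
h = ReLU(-12) = 0
y = w₂h = -3×0 = 0

Backward pass:
∂L/∂y = 2(y - t) = 2(0 - 4) = -8
∂y/∂h = w₂ = -3
∂h/∂z = 0 (ReLU derivative)
∂z/∂w₁ = x = 4

∂L/∂w₁ = -8 × -3 × 0 × 4 = 0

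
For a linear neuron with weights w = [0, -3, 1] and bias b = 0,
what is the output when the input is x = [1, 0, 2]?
y = 2

y = (0)(1) + (-3)(0) + (1)(2) + 0 = 2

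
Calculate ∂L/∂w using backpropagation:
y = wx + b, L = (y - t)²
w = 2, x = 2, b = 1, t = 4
∂L/∂w = 4

y = wx + b = (2)(2) + 1 = 5
∂L/∂y = 2(y - t) = 2(5 - 4) = 2
∂y/∂w = x = 2
∂L/∂w = ∂L/∂y · ∂y/∂w = 2 × 2 = 4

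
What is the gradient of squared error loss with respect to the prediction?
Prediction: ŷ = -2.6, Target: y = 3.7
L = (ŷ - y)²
∂L/∂ŷ = -12.6

∂L/∂ŷ = 2(ŷ - y) = 2(-2.6 - 3.7) = 2(-6.3) = -12.6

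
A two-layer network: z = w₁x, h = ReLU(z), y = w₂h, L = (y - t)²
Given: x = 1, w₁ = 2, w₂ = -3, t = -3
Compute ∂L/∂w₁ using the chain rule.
∂L/∂w₁ = 18

Forward pass:
z = w₁x = 2×1 = 2
h = ReLU(2) = 2
y = w₂h = -3×2 = -6

Backward pass:
∂L/∂y = 2(y - t) = 2(-6 - -3) = -6
∂y/∂h = w₂ = -3
∂h/∂z = 1 (ReLU derivative)
∂z/∂w₁ = x = 1

∂L/∂w₁ = -6 × -3 × 1 × 1 = 18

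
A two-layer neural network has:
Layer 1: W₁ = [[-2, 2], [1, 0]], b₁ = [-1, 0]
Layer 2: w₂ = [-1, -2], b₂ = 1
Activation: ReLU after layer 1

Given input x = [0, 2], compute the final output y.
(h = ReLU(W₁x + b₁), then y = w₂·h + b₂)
y = -2

Layer 1 pre-activation: z₁ = [3, 0]
After ReLU: h = [3, 0]
Layer 2 output: y = -1×3 + -2×0 + 1 = -2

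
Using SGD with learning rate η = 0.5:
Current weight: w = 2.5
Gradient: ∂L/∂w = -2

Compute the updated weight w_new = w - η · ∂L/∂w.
w_new = 3.5

w_new = w - η·∂L/∂w = 2.5 - 0.5×(-2) = 2.5 - (-1) = 3.5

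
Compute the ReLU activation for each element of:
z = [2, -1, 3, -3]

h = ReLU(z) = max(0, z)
h = [2, 0, 3, 0]

ReLU applied element-wise: max(0,2)=2, max(0,-1)=0, max(0,3)=3, max(0,-3)=0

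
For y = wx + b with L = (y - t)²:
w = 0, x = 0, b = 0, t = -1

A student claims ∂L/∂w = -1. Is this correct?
Incorrect

y = (0)(0) + 0 = 0
∂L/∂y = 2(y - t) = 2(0 - -1) = 2
∂y/∂w = x = 0
∂L/∂w = 2 × 0 = 0

Claimed value: -1
Incorrect: The correct gradient is 0.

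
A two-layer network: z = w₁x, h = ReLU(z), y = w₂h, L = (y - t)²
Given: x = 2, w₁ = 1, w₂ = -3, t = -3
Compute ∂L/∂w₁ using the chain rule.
∂L/∂w₁ = 36

Forward pass:
z = w₁x = 1×2 = 2
h = ReLU(2) = 2
y = w₂h = -3×2 = -6

Backward pass:
∂L/∂y = 2(y - t) = 2(-6 - -3) = -6
∂y/∂h = w₂ = -3
∂h/∂z = 1 (ReLU derivative)
∂z/∂w₁ = x = 2

∂L/∂w₁ = -6 × -3 × 1 × 2 = 36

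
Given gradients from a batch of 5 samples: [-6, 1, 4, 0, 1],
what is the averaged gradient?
Average gradient = 0

Average = (1/5)(-6 + 1 + 4 + 0 + 1) = 0/5 = 0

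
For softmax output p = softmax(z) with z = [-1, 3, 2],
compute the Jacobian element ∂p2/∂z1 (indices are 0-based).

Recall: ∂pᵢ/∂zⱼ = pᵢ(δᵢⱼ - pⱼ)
∂p2/∂z1 = -0.1915

p = softmax(z) = [0.01321, 0.7214, 0.2654]
p2 = 0.2654, p1 = 0.7214

∂p2/∂z1 = -p2 × p1 = -0.2654 × 0.7214 = -0.1915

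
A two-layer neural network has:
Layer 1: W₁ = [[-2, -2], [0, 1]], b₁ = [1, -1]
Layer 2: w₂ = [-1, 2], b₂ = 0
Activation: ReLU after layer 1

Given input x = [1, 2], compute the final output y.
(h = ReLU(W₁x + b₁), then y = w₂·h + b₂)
y = 2

Layer 1 pre-activation: z₁ = [-5, 1]
After ReLU: h = [0, 1]
Layer 2 output: y = -1×0 + 2×1 + 0 = 2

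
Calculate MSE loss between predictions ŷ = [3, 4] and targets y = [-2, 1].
MSE = 17

MSE = (1/2)((3--2)² + (4-1)²) = (1/2)(25 + 9) = 17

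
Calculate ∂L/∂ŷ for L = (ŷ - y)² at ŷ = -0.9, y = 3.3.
∂L/∂ŷ = -8.4

∂L/∂ŷ = 2(ŷ - y) = 2(-0.9 - 3.3) = 2(-4.2) = -8.4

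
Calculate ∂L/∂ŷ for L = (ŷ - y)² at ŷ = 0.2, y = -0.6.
∂L/∂ŷ = 1.6

∂L/∂ŷ = 2(ŷ - y) = 2(0.2 - -0.6) = 2(0.8) = 1.6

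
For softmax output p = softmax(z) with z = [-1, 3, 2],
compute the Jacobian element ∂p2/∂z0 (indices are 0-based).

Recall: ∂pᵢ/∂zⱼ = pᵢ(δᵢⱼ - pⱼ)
∂p2/∂z0 = -0.003507

p = softmax(z) = [0.01321, 0.7214, 0.2654]
p2 = 0.2654, p0 = 0.01321

∂p2/∂z0 = -p2 × p0 = -0.2654 × 0.01321 = -0.003507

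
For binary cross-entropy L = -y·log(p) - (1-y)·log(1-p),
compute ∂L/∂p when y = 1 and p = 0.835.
∂L/∂p = -1.198

∂L/∂p = -y/p + (1-y)/(1-p) = -1/0.835 + 0 = -1.198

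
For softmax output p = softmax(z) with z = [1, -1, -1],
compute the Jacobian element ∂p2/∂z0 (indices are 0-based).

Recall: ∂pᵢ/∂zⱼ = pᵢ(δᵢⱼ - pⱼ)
∂p2/∂z0 = -0.08382

p = softmax(z) = [0.787, 0.1065, 0.1065]
p2 = 0.1065, p0 = 0.787

∂p2/∂z0 = -p2 × p0 = -0.1065 × 0.787 = -0.08382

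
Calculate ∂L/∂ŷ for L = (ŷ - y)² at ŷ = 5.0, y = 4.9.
∂L/∂ŷ = 0.2

∂L/∂ŷ = 2(ŷ - y) = 2(5.0 - 4.9) = 2(0.1) = 0.2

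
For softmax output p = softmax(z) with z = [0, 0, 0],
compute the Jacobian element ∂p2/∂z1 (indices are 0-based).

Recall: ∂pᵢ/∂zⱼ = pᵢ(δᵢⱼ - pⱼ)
∂p2/∂z1 = -0.1111

p = softmax(z) = [0.3333, 0.3333, 0.3333]
p2 = 0.3333, p1 = 0.3333

∂p2/∂z1 = -p2 × p1 = -0.3333 × 0.3333 = -0.1111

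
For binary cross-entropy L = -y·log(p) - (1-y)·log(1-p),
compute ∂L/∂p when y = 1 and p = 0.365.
∂L/∂p = -2.74

∂L/∂p = -y/p + (1-y)/(1-p) = -1/0.365 + 0 = -2.74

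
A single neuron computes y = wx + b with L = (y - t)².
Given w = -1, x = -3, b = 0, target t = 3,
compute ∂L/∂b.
∂L/∂b = 0

y = wx + b = (-1)(-3) + 0 = 3
∂L/∂y = 2(y - t) = 2(3 - 3) = 0
∂y/∂b = 1
∂L/∂b = ∂L/∂y · ∂y/∂b = 0 × 1 = 0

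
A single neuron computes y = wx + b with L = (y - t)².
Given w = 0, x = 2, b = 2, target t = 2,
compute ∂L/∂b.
∂L/∂b = 0

y = wx + b = (0)(2) + 2 = 2
∂L/∂y = 2(y - t) = 2(2 - 2) = 0
∂y/∂b = 1
∂L/∂b = ∂L/∂y · ∂y/∂b = 0 × 1 = 0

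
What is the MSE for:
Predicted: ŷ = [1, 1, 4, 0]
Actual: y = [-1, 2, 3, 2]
MSE = 2.5

MSE = (1/4)((1--1)² + (1-2)² + (4-3)² + (0-2)²) = (1/4)(4 + 1 + 1 + 4) = 2.5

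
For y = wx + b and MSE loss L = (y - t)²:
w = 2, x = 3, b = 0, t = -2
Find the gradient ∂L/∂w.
∂L/∂w = 48

y = wx + b = (2)(3) + 0 = 6
∂L/∂y = 2(y - t) = 2(6 - -2) = 16
∂y/∂w = x = 3
∂L/∂w = ∂L/∂y · ∂y/∂w = 16 × 3 = 48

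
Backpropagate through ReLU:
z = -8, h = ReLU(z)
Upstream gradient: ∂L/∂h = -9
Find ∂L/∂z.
∂L/∂z = 0

h = ReLU(-8) = 0
Since z < 0: ∂h/∂z = 0
∂L/∂z = ∂L/∂h · ∂h/∂z = -9 × 0 = 0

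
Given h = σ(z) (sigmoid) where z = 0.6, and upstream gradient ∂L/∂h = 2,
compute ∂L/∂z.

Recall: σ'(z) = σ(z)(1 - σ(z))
∂L/∂z = 0.4576

σ(0.6) = 0.6457
σ'(0.6) = σ(0.6)(1 - σ(0.6)) = 0.6457 × 0.3543 = 0.2288
∂L/∂z = ∂L/∂h · σ'(z) = 2 × 0.2288 = 0.4576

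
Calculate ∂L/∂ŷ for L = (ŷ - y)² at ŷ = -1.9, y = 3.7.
∂L/∂ŷ = -11.2

∂L/∂ŷ = 2(ŷ - y) = 2(-1.9 - 3.7) = 2(-5.6) = -11.2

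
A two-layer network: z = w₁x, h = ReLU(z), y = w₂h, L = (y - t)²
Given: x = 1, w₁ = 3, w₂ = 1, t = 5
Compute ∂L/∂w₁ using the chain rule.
∂L/∂w₁ = -4

Forward pass:
z = w₁x = 3×1 = 3
h = ReLU(3) = 3
y = w₂h = 1×3 = 3

Backward pass:
∂L/∂y = 2(y - t) = 2(3 - 5) = -4
∂y/∂h = w₂ = 1
∂h/∂z = 1 (ReLU derivative)
∂z/∂w₁ = x = 1

∂L/∂w₁ = -4 × 1 × 1 × 1 = -4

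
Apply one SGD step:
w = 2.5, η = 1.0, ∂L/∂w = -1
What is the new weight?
w_new = 3.5

w_new = w - η·∂L/∂w = 2.5 - 1.0×(-1) = 2.5 - (-1) = 3.5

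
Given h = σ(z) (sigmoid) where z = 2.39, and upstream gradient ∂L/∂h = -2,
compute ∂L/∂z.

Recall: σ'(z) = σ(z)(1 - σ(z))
∂L/∂z = -0.1538

σ(2.39) = 0.9161
σ'(2.39) = σ(2.39)(1 - σ(2.39)) = 0.9161 × 0.08394 = 0.07689
∂L/∂z = ∂L/∂h · σ'(z) = -2 × 0.07689 = -0.1538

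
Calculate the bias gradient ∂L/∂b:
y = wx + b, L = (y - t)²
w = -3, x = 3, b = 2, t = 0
∂L/∂b = -14

y = wx + b = (-3)(3) + 2 = -7
∂L/∂y = 2(y - t) = 2(-7 - 0) = -14
∂y/∂b = 1
∂L/∂b = ∂L/∂y · ∂y/∂b = -14 × 1 = -14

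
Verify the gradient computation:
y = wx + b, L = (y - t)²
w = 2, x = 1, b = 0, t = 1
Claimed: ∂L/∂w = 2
Correct

y = (2)(1) + 0 = 2
∂L/∂y = 2(y - t) = 2(2 - 1) = 2
∂y/∂w = x = 1
∂L/∂w = 2 × 1 = 2

Claimed value: 2
Correct: The correct gradient is 2.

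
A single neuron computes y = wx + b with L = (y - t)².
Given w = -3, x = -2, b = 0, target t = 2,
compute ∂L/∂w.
∂L/∂w = -16

y = wx + b = (-3)(-2) + 0 = 6
∂L/∂y = 2(y - t) = 2(6 - 2) = 8
∂y/∂w = x = -2
∂L/∂w = ∂L/∂y · ∂y/∂w = 8 × -2 = -16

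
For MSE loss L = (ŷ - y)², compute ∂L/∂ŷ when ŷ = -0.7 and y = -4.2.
∂L/∂ŷ = 7.0

∂L/∂ŷ = 2(ŷ - y) = 2(-0.7 - -4.2) = 2(3.5) = 7.0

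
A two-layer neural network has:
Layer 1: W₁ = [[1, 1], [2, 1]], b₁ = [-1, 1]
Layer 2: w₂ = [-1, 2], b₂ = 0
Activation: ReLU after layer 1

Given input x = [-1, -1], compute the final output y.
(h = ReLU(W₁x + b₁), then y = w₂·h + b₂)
y = 0

Layer 1 pre-activation: z₁ = [-3, -2]
After ReLU: h = [0, 0]
Layer 2 output: y = -1×0 + 2×0 + 0 = 0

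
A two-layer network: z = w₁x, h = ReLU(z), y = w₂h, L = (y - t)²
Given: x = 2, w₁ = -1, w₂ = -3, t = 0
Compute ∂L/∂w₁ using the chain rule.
∂L/∂w₁ = 0

Forward pass:
z = w₁x = -1×2 = -2
h = ReLU(-2) = 0
y = w₂h = -3×0 = 0

Backward pass:
∂L/∂y = 2(y - t) = 2(0 - 0) = 0
∂y/∂h = w₂ = -3
∂h/∂z = 0 (ReLU derivative)
∂z/∂w₁ = x = 2

∂L/∂w₁ = 0 × -3 × 0 × 2 = 0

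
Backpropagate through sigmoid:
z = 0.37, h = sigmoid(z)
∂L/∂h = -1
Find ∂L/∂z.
∂L/∂z = -0.2416

σ(0.37) = 0.5915
σ'(0.37) = σ(0.37)(1 - σ(0.37)) = 0.5915 × 0.4085 = 0.2416
∂L/∂z = ∂L/∂h · σ'(z) = -1 × 0.2416 = -0.2416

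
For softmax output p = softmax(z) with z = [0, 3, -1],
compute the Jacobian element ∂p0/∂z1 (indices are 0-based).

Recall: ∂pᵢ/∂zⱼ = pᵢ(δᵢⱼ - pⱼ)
∂p0/∂z1 = -0.04364

p = softmax(z) = [0.04661, 0.9362, 0.01715]
p0 = 0.04661, p1 = 0.9362

∂p0/∂z1 = -p0 × p1 = -0.04661 × 0.9362 = -0.04364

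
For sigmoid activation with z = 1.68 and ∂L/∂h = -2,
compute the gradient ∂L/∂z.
∂L/∂z = -0.2648

σ(1.68) = 0.8429
σ'(1.68) = σ(1.68)(1 - σ(1.68)) = 0.8429 × 0.1571 = 0.1324
∂L/∂z = ∂L/∂h · σ'(z) = -2 × 0.1324 = -0.2648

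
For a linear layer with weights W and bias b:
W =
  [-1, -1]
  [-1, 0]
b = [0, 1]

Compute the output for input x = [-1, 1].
y = [0, 2]

Wx = [-1×-1 + -1×1, -1×-1 + 0×1]
   = [0, 1]
y = Wx + b = [0 + 0, 1 + 1] = [0, 2]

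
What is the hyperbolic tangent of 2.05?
0.9674

tanh(2.05) = (e^(2.05) - e^(-2.05))/(e^(2.05) + e^(-2.05)) = 0.9674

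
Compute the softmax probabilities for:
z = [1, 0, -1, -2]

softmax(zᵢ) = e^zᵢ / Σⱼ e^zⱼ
p = [0.6439, 0.2369, 0.0871, 0.0321]

exp(z) = [2.718, 1, 0.3679, 0.1353]
Sum = 4.221
p = [0.6439, 0.2369, 0.0871, 0.0321]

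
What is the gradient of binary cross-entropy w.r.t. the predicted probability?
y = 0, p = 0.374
∂L/∂p = 1.597

∂L/∂p = -y/p + (1-y)/(1-p) = 0 + 1/0.626 = 1.597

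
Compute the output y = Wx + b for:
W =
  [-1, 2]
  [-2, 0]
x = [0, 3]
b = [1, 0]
y = [7, 0]

Wx = [-1×0 + 2×3, -2×0 + 0×3]
   = [6, 0]
y = Wx + b = [6 + 1, 0 + 0] = [7, 0]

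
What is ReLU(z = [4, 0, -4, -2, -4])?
h = [4, 0, 0, 0, 0]

ReLU applied element-wise: max(0,4)=4, max(0,0)=0, max(0,-4)=0, max(0,-2)=0, max(0,-4)=0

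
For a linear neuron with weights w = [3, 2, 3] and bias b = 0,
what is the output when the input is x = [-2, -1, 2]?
y = -2

y = (3)(-2) + (2)(-1) + (3)(2) + 0 = -2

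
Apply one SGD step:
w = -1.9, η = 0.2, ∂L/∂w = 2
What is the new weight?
w_new = -2.3

w_new = w - η·∂L/∂w = -1.9 - 0.2×(2) = -1.9 - (0.4) = -2.3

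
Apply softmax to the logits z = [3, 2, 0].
p = [0.7054, 0.2595, 0.0351]

exp(z) = [20.09, 7.389, 1]
Sum = 28.47
p = [0.7054, 0.2595, 0.0351]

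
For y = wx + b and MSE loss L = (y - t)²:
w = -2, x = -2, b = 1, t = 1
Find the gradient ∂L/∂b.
∂L/∂b = 8

y = wx + b = (-2)(-2) + 1 = 5
∂L/∂y = 2(y - t) = 2(5 - 1) = 8
∂y/∂b = 1
∂L/∂b = ∂L/∂y · ∂y/∂b = 8 × 1 = 8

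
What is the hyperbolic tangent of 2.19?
0.9753

tanh(2.19) = (e^(2.19) - e^(-2.19))/(e^(2.19) + e^(-2.19)) = 0.9753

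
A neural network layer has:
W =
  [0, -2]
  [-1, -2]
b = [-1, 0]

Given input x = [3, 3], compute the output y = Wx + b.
y = [-7, -9]

Wx = [0×3 + -2×3, -1×3 + -2×3]
   = [-6, -9]
y = Wx + b = [-6 + -1, -9 + 0] = [-7, -9]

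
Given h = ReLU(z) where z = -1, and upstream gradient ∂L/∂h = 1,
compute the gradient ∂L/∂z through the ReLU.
∂L/∂z = 0

h = ReLU(-1) = 0
Since z < 0: ∂h/∂z = 0
∂L/∂z = ∂L/∂h · ∂h/∂z = 1 × 0 = 0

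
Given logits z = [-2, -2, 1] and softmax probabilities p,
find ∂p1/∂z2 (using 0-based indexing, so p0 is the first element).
∂p1/∂z2 = -0.04118

p = softmax(z) = [0.04528, 0.04528, 0.9094]
p1 = 0.04528, p2 = 0.9094

∂p1/∂z2 = -p1 × p2 = -0.04528 × 0.9094 = -0.04118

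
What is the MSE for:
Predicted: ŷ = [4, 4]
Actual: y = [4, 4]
MSE = 0

MSE = (1/2)((4-4)² + (4-4)²) = (1/2)(0 + 0) = 0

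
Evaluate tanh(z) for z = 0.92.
0.7259

tanh(0.92) = (e^(0.92) - e^(-0.92))/(e^(0.92) + e^(-0.92)) = 0.7259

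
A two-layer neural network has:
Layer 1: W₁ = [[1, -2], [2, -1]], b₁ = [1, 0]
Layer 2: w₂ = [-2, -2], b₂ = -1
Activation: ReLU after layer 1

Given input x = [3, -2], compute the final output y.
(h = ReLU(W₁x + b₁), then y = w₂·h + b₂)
y = -33

Layer 1 pre-activation: z₁ = [8, 8]
After ReLU: h = [8, 8]
Layer 2 output: y = -2×8 + -2×8 + -1 = -33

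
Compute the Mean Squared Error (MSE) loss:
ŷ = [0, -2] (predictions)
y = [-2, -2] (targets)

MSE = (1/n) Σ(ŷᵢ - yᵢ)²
MSE = 2

MSE = (1/2)((0--2)² + (-2--2)²) = (1/2)(4 + 0) = 2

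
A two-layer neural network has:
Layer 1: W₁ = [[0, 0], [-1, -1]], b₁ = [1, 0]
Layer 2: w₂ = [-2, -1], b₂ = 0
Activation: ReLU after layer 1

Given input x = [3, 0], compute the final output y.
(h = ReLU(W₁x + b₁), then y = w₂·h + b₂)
y = -2

Layer 1 pre-activation: z₁ = [1, -3]
After ReLU: h = [1, 0]
Layer 2 output: y = -2×1 + -1×0 + 0 = -2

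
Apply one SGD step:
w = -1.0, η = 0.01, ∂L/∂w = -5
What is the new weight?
w_new = -0.95

w_new = w - η·∂L/∂w = -1.0 - 0.01×(-5) = -1.0 - (-0.05) = -0.95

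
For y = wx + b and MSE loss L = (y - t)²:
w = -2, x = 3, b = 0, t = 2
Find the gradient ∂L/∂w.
∂L/∂w = -48

y = wx + b = (-2)(3) + 0 = -6
∂L/∂y = 2(y - t) = 2(-6 - 2) = -16
∂y/∂w = x = 3
∂L/∂w = ∂L/∂y · ∂y/∂w = -16 × 3 = -48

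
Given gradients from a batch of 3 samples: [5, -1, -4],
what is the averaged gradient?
Average gradient = 0

Average = (1/3)(5 + -1 + -4) = 0/3 = 0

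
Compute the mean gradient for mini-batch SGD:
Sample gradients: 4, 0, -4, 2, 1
Average gradient = 0.6

Average = (1/5)(4 + 0 + -4 + 2 + 1) = 3/5 = 0.6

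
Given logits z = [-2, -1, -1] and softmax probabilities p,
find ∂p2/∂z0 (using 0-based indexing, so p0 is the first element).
∂p2/∂z0 = -0.06561

p = softmax(z) = [0.1554, 0.4223, 0.4223]
p2 = 0.4223, p0 = 0.1554

∂p2/∂z0 = -p2 × p0 = -0.4223 × 0.1554 = -0.06561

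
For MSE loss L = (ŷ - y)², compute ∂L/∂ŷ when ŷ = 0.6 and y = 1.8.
∂L/∂ŷ = -2.4

∂L/∂ŷ = 2(ŷ - y) = 2(0.6 - 1.8) = 2(-1.2) = -2.4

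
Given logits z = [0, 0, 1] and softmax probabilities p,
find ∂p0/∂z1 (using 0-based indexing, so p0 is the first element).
∂p0/∂z1 = -0.04492

p = softmax(z) = [0.2119, 0.2119, 0.5761]
p0 = 0.2119, p1 = 0.2119

∂p0/∂z1 = -p0 × p1 = -0.2119 × 0.2119 = -0.04492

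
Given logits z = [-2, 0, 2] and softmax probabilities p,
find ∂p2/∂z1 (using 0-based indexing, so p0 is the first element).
∂p2/∂z1 = -0.1017

p = softmax(z) = [0.01588, 0.1173, 0.8668]
p2 = 0.8668, p1 = 0.1173

∂p2/∂z1 = -p2 × p1 = -0.8668 × 0.1173 = -0.1017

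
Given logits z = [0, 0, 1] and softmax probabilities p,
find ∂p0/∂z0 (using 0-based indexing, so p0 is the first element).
∂p0/∂z0 = 0.167

p = softmax(z) = [0.2119, 0.2119, 0.5761]
p0 = 0.2119

∂p0/∂z0 = p0(1 - p0) = 0.2119 × (1 - 0.2119) = 0.167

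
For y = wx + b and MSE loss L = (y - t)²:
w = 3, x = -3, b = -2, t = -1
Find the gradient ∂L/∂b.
∂L/∂b = -20

y = wx + b = (3)(-3) + -2 = -11
∂L/∂y = 2(y - t) = 2(-11 - -1) = -20
∂y/∂b = 1
∂L/∂b = ∂L/∂y · ∂y/∂b = -20 × 1 = -20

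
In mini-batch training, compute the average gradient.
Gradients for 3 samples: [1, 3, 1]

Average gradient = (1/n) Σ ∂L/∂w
Average gradient = 1.667

Average = (1/3)(1 + 3 + 1) = 5/3 = 1.667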